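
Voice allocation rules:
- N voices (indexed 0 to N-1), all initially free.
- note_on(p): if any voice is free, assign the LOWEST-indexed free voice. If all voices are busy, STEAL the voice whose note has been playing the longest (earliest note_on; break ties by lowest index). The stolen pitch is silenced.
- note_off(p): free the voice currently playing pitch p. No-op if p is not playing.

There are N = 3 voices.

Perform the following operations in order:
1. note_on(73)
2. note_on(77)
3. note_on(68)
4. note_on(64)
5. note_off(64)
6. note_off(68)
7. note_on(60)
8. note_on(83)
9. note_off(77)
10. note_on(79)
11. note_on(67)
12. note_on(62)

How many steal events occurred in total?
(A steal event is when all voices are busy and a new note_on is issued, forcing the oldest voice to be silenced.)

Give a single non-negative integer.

Answer: 3

Derivation:
Op 1: note_on(73): voice 0 is free -> assigned | voices=[73 - -]
Op 2: note_on(77): voice 1 is free -> assigned | voices=[73 77 -]
Op 3: note_on(68): voice 2 is free -> assigned | voices=[73 77 68]
Op 4: note_on(64): all voices busy, STEAL voice 0 (pitch 73, oldest) -> assign | voices=[64 77 68]
Op 5: note_off(64): free voice 0 | voices=[- 77 68]
Op 6: note_off(68): free voice 2 | voices=[- 77 -]
Op 7: note_on(60): voice 0 is free -> assigned | voices=[60 77 -]
Op 8: note_on(83): voice 2 is free -> assigned | voices=[60 77 83]
Op 9: note_off(77): free voice 1 | voices=[60 - 83]
Op 10: note_on(79): voice 1 is free -> assigned | voices=[60 79 83]
Op 11: note_on(67): all voices busy, STEAL voice 0 (pitch 60, oldest) -> assign | voices=[67 79 83]
Op 12: note_on(62): all voices busy, STEAL voice 2 (pitch 83, oldest) -> assign | voices=[67 79 62]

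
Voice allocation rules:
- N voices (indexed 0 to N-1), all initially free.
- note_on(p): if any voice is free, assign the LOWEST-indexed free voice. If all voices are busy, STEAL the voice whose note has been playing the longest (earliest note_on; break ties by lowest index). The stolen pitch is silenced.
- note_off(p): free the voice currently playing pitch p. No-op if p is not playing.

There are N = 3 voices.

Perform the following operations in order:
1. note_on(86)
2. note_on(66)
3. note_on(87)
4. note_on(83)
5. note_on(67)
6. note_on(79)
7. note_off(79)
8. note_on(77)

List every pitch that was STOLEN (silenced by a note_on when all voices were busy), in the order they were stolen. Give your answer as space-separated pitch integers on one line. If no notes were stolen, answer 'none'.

Answer: 86 66 87

Derivation:
Op 1: note_on(86): voice 0 is free -> assigned | voices=[86 - -]
Op 2: note_on(66): voice 1 is free -> assigned | voices=[86 66 -]
Op 3: note_on(87): voice 2 is free -> assigned | voices=[86 66 87]
Op 4: note_on(83): all voices busy, STEAL voice 0 (pitch 86, oldest) -> assign | voices=[83 66 87]
Op 5: note_on(67): all voices busy, STEAL voice 1 (pitch 66, oldest) -> assign | voices=[83 67 87]
Op 6: note_on(79): all voices busy, STEAL voice 2 (pitch 87, oldest) -> assign | voices=[83 67 79]
Op 7: note_off(79): free voice 2 | voices=[83 67 -]
Op 8: note_on(77): voice 2 is free -> assigned | voices=[83 67 77]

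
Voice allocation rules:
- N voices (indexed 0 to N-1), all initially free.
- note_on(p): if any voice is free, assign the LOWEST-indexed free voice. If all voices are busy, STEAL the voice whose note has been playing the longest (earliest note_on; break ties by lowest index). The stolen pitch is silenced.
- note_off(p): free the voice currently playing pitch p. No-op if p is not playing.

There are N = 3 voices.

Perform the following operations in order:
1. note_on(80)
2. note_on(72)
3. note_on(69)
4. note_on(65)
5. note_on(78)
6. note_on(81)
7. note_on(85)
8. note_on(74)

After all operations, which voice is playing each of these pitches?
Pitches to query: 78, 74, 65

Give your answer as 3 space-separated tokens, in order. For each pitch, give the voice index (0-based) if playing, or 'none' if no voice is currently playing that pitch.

Answer: none 1 none

Derivation:
Op 1: note_on(80): voice 0 is free -> assigned | voices=[80 - -]
Op 2: note_on(72): voice 1 is free -> assigned | voices=[80 72 -]
Op 3: note_on(69): voice 2 is free -> assigned | voices=[80 72 69]
Op 4: note_on(65): all voices busy, STEAL voice 0 (pitch 80, oldest) -> assign | voices=[65 72 69]
Op 5: note_on(78): all voices busy, STEAL voice 1 (pitch 72, oldest) -> assign | voices=[65 78 69]
Op 6: note_on(81): all voices busy, STEAL voice 2 (pitch 69, oldest) -> assign | voices=[65 78 81]
Op 7: note_on(85): all voices busy, STEAL voice 0 (pitch 65, oldest) -> assign | voices=[85 78 81]
Op 8: note_on(74): all voices busy, STEAL voice 1 (pitch 78, oldest) -> assign | voices=[85 74 81]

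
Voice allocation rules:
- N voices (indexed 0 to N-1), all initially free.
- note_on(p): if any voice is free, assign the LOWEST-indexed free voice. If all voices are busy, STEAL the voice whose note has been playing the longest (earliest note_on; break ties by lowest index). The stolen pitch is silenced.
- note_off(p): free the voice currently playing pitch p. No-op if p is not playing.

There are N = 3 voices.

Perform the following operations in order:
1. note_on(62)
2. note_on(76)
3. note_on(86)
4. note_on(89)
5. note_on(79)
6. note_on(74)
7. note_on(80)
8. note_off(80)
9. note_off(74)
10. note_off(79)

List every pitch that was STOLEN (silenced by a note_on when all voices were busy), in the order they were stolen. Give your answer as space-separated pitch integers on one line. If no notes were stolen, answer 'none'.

Op 1: note_on(62): voice 0 is free -> assigned | voices=[62 - -]
Op 2: note_on(76): voice 1 is free -> assigned | voices=[62 76 -]
Op 3: note_on(86): voice 2 is free -> assigned | voices=[62 76 86]
Op 4: note_on(89): all voices busy, STEAL voice 0 (pitch 62, oldest) -> assign | voices=[89 76 86]
Op 5: note_on(79): all voices busy, STEAL voice 1 (pitch 76, oldest) -> assign | voices=[89 79 86]
Op 6: note_on(74): all voices busy, STEAL voice 2 (pitch 86, oldest) -> assign | voices=[89 79 74]
Op 7: note_on(80): all voices busy, STEAL voice 0 (pitch 89, oldest) -> assign | voices=[80 79 74]
Op 8: note_off(80): free voice 0 | voices=[- 79 74]
Op 9: note_off(74): free voice 2 | voices=[- 79 -]
Op 10: note_off(79): free voice 1 | voices=[- - -]

Answer: 62 76 86 89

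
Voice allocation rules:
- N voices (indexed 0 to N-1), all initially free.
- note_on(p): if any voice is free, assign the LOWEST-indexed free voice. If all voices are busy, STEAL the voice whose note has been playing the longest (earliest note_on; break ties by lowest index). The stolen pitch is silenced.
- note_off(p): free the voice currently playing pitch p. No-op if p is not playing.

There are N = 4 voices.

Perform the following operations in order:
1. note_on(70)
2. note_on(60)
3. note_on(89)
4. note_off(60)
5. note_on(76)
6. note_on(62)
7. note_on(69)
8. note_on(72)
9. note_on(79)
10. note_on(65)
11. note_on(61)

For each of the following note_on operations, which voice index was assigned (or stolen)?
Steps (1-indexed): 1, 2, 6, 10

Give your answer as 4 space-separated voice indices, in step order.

Answer: 0 1 3 3

Derivation:
Op 1: note_on(70): voice 0 is free -> assigned | voices=[70 - - -]
Op 2: note_on(60): voice 1 is free -> assigned | voices=[70 60 - -]
Op 3: note_on(89): voice 2 is free -> assigned | voices=[70 60 89 -]
Op 4: note_off(60): free voice 1 | voices=[70 - 89 -]
Op 5: note_on(76): voice 1 is free -> assigned | voices=[70 76 89 -]
Op 6: note_on(62): voice 3 is free -> assigned | voices=[70 76 89 62]
Op 7: note_on(69): all voices busy, STEAL voice 0 (pitch 70, oldest) -> assign | voices=[69 76 89 62]
Op 8: note_on(72): all voices busy, STEAL voice 2 (pitch 89, oldest) -> assign | voices=[69 76 72 62]
Op 9: note_on(79): all voices busy, STEAL voice 1 (pitch 76, oldest) -> assign | voices=[69 79 72 62]
Op 10: note_on(65): all voices busy, STEAL voice 3 (pitch 62, oldest) -> assign | voices=[69 79 72 65]
Op 11: note_on(61): all voices busy, STEAL voice 0 (pitch 69, oldest) -> assign | voices=[61 79 72 65]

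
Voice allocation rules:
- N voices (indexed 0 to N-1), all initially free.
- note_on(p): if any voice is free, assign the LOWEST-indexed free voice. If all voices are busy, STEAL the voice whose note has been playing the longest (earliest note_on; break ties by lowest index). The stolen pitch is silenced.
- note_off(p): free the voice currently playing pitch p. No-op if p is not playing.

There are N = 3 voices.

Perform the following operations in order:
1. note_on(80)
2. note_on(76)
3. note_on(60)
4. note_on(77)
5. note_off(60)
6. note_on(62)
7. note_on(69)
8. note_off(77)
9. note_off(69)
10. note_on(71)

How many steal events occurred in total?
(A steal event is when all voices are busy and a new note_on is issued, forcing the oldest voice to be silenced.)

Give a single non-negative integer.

Answer: 2

Derivation:
Op 1: note_on(80): voice 0 is free -> assigned | voices=[80 - -]
Op 2: note_on(76): voice 1 is free -> assigned | voices=[80 76 -]
Op 3: note_on(60): voice 2 is free -> assigned | voices=[80 76 60]
Op 4: note_on(77): all voices busy, STEAL voice 0 (pitch 80, oldest) -> assign | voices=[77 76 60]
Op 5: note_off(60): free voice 2 | voices=[77 76 -]
Op 6: note_on(62): voice 2 is free -> assigned | voices=[77 76 62]
Op 7: note_on(69): all voices busy, STEAL voice 1 (pitch 76, oldest) -> assign | voices=[77 69 62]
Op 8: note_off(77): free voice 0 | voices=[- 69 62]
Op 9: note_off(69): free voice 1 | voices=[- - 62]
Op 10: note_on(71): voice 0 is free -> assigned | voices=[71 - 62]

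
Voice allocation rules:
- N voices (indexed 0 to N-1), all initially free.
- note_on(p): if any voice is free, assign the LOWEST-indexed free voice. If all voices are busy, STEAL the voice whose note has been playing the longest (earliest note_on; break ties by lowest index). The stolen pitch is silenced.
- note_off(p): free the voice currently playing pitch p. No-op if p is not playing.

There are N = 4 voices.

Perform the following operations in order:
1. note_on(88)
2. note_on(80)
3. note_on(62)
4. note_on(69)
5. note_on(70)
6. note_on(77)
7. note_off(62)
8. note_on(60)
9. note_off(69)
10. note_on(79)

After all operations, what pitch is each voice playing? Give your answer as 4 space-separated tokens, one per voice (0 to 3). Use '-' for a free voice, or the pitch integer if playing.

Op 1: note_on(88): voice 0 is free -> assigned | voices=[88 - - -]
Op 2: note_on(80): voice 1 is free -> assigned | voices=[88 80 - -]
Op 3: note_on(62): voice 2 is free -> assigned | voices=[88 80 62 -]
Op 4: note_on(69): voice 3 is free -> assigned | voices=[88 80 62 69]
Op 5: note_on(70): all voices busy, STEAL voice 0 (pitch 88, oldest) -> assign | voices=[70 80 62 69]
Op 6: note_on(77): all voices busy, STEAL voice 1 (pitch 80, oldest) -> assign | voices=[70 77 62 69]
Op 7: note_off(62): free voice 2 | voices=[70 77 - 69]
Op 8: note_on(60): voice 2 is free -> assigned | voices=[70 77 60 69]
Op 9: note_off(69): free voice 3 | voices=[70 77 60 -]
Op 10: note_on(79): voice 3 is free -> assigned | voices=[70 77 60 79]

Answer: 70 77 60 79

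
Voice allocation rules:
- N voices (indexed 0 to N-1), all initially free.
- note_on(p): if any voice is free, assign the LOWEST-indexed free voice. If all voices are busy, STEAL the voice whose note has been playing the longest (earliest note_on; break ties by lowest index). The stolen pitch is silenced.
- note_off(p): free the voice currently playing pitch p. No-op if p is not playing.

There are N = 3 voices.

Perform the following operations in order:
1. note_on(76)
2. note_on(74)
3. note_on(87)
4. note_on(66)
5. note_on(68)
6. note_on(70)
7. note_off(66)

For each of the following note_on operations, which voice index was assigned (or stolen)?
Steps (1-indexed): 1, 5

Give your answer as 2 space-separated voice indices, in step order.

Op 1: note_on(76): voice 0 is free -> assigned | voices=[76 - -]
Op 2: note_on(74): voice 1 is free -> assigned | voices=[76 74 -]
Op 3: note_on(87): voice 2 is free -> assigned | voices=[76 74 87]
Op 4: note_on(66): all voices busy, STEAL voice 0 (pitch 76, oldest) -> assign | voices=[66 74 87]
Op 5: note_on(68): all voices busy, STEAL voice 1 (pitch 74, oldest) -> assign | voices=[66 68 87]
Op 6: note_on(70): all voices busy, STEAL voice 2 (pitch 87, oldest) -> assign | voices=[66 68 70]
Op 7: note_off(66): free voice 0 | voices=[- 68 70]

Answer: 0 1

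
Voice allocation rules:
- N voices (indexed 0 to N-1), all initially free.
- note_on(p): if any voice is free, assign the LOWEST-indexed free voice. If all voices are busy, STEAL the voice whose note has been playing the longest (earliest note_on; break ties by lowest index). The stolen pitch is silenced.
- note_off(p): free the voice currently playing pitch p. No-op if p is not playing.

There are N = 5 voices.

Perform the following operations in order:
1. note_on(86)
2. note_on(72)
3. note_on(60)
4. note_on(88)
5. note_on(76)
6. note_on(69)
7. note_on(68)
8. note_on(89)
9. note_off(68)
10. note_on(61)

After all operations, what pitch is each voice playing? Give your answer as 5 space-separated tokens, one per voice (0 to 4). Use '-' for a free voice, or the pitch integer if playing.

Op 1: note_on(86): voice 0 is free -> assigned | voices=[86 - - - -]
Op 2: note_on(72): voice 1 is free -> assigned | voices=[86 72 - - -]
Op 3: note_on(60): voice 2 is free -> assigned | voices=[86 72 60 - -]
Op 4: note_on(88): voice 3 is free -> assigned | voices=[86 72 60 88 -]
Op 5: note_on(76): voice 4 is free -> assigned | voices=[86 72 60 88 76]
Op 6: note_on(69): all voices busy, STEAL voice 0 (pitch 86, oldest) -> assign | voices=[69 72 60 88 76]
Op 7: note_on(68): all voices busy, STEAL voice 1 (pitch 72, oldest) -> assign | voices=[69 68 60 88 76]
Op 8: note_on(89): all voices busy, STEAL voice 2 (pitch 60, oldest) -> assign | voices=[69 68 89 88 76]
Op 9: note_off(68): free voice 1 | voices=[69 - 89 88 76]
Op 10: note_on(61): voice 1 is free -> assigned | voices=[69 61 89 88 76]

Answer: 69 61 89 88 76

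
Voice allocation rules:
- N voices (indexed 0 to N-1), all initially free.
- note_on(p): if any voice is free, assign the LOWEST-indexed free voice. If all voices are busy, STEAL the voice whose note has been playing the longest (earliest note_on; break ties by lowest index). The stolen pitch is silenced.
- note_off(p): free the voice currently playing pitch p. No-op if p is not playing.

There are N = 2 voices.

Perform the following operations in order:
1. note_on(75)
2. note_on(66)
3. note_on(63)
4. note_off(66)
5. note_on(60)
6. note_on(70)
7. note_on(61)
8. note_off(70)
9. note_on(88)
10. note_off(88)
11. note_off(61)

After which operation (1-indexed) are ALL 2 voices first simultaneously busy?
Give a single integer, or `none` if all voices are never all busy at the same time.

Answer: 2

Derivation:
Op 1: note_on(75): voice 0 is free -> assigned | voices=[75 -]
Op 2: note_on(66): voice 1 is free -> assigned | voices=[75 66]
Op 3: note_on(63): all voices busy, STEAL voice 0 (pitch 75, oldest) -> assign | voices=[63 66]
Op 4: note_off(66): free voice 1 | voices=[63 -]
Op 5: note_on(60): voice 1 is free -> assigned | voices=[63 60]
Op 6: note_on(70): all voices busy, STEAL voice 0 (pitch 63, oldest) -> assign | voices=[70 60]
Op 7: note_on(61): all voices busy, STEAL voice 1 (pitch 60, oldest) -> assign | voices=[70 61]
Op 8: note_off(70): free voice 0 | voices=[- 61]
Op 9: note_on(88): voice 0 is free -> assigned | voices=[88 61]
Op 10: note_off(88): free voice 0 | voices=[- 61]
Op 11: note_off(61): free voice 1 | voices=[- -]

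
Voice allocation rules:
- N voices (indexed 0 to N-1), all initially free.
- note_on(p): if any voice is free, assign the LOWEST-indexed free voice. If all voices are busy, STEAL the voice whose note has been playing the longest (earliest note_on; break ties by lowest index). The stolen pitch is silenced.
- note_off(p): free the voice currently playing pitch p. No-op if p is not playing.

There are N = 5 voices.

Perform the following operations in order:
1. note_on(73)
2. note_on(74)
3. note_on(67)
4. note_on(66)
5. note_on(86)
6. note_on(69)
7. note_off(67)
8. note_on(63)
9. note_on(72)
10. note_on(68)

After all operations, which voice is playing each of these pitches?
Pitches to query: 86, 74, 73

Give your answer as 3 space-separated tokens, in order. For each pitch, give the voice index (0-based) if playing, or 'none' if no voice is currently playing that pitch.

Op 1: note_on(73): voice 0 is free -> assigned | voices=[73 - - - -]
Op 2: note_on(74): voice 1 is free -> assigned | voices=[73 74 - - -]
Op 3: note_on(67): voice 2 is free -> assigned | voices=[73 74 67 - -]
Op 4: note_on(66): voice 3 is free -> assigned | voices=[73 74 67 66 -]
Op 5: note_on(86): voice 4 is free -> assigned | voices=[73 74 67 66 86]
Op 6: note_on(69): all voices busy, STEAL voice 0 (pitch 73, oldest) -> assign | voices=[69 74 67 66 86]
Op 7: note_off(67): free voice 2 | voices=[69 74 - 66 86]
Op 8: note_on(63): voice 2 is free -> assigned | voices=[69 74 63 66 86]
Op 9: note_on(72): all voices busy, STEAL voice 1 (pitch 74, oldest) -> assign | voices=[69 72 63 66 86]
Op 10: note_on(68): all voices busy, STEAL voice 3 (pitch 66, oldest) -> assign | voices=[69 72 63 68 86]

Answer: 4 none none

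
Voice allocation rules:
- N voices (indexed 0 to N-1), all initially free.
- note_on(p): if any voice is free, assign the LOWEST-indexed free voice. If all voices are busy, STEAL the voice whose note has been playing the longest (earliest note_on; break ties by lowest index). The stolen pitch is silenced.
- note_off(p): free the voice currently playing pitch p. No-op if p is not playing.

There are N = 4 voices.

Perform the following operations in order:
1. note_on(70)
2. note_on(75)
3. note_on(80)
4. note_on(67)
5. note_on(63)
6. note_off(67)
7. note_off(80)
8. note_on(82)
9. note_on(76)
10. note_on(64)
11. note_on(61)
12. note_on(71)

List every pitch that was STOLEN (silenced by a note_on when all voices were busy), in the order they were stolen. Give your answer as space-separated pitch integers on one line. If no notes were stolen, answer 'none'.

Answer: 70 75 63 82

Derivation:
Op 1: note_on(70): voice 0 is free -> assigned | voices=[70 - - -]
Op 2: note_on(75): voice 1 is free -> assigned | voices=[70 75 - -]
Op 3: note_on(80): voice 2 is free -> assigned | voices=[70 75 80 -]
Op 4: note_on(67): voice 3 is free -> assigned | voices=[70 75 80 67]
Op 5: note_on(63): all voices busy, STEAL voice 0 (pitch 70, oldest) -> assign | voices=[63 75 80 67]
Op 6: note_off(67): free voice 3 | voices=[63 75 80 -]
Op 7: note_off(80): free voice 2 | voices=[63 75 - -]
Op 8: note_on(82): voice 2 is free -> assigned | voices=[63 75 82 -]
Op 9: note_on(76): voice 3 is free -> assigned | voices=[63 75 82 76]
Op 10: note_on(64): all voices busy, STEAL voice 1 (pitch 75, oldest) -> assign | voices=[63 64 82 76]
Op 11: note_on(61): all voices busy, STEAL voice 0 (pitch 63, oldest) -> assign | voices=[61 64 82 76]
Op 12: note_on(71): all voices busy, STEAL voice 2 (pitch 82, oldest) -> assign | voices=[61 64 71 76]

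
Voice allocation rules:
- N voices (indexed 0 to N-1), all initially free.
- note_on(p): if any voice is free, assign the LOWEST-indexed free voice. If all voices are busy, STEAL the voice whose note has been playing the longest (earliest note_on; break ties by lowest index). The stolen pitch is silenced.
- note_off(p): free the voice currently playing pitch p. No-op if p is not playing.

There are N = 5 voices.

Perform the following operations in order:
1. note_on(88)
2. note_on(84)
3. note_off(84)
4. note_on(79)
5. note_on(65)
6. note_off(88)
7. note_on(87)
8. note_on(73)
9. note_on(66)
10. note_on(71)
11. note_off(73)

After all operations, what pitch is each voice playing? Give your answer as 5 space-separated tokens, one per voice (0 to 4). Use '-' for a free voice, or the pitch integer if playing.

Answer: 87 71 65 - 66

Derivation:
Op 1: note_on(88): voice 0 is free -> assigned | voices=[88 - - - -]
Op 2: note_on(84): voice 1 is free -> assigned | voices=[88 84 - - -]
Op 3: note_off(84): free voice 1 | voices=[88 - - - -]
Op 4: note_on(79): voice 1 is free -> assigned | voices=[88 79 - - -]
Op 5: note_on(65): voice 2 is free -> assigned | voices=[88 79 65 - -]
Op 6: note_off(88): free voice 0 | voices=[- 79 65 - -]
Op 7: note_on(87): voice 0 is free -> assigned | voices=[87 79 65 - -]
Op 8: note_on(73): voice 3 is free -> assigned | voices=[87 79 65 73 -]
Op 9: note_on(66): voice 4 is free -> assigned | voices=[87 79 65 73 66]
Op 10: note_on(71): all voices busy, STEAL voice 1 (pitch 79, oldest) -> assign | voices=[87 71 65 73 66]
Op 11: note_off(73): free voice 3 | voices=[87 71 65 - 66]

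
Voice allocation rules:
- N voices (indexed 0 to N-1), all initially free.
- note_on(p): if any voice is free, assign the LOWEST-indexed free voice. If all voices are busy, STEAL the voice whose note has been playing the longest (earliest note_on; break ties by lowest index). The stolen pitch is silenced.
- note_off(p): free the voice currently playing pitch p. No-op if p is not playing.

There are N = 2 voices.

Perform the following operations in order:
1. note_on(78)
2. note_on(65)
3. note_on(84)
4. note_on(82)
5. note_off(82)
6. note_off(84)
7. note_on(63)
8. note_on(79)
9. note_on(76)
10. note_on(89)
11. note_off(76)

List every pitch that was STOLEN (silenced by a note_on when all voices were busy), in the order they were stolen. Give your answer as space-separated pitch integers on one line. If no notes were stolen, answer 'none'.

Op 1: note_on(78): voice 0 is free -> assigned | voices=[78 -]
Op 2: note_on(65): voice 1 is free -> assigned | voices=[78 65]
Op 3: note_on(84): all voices busy, STEAL voice 0 (pitch 78, oldest) -> assign | voices=[84 65]
Op 4: note_on(82): all voices busy, STEAL voice 1 (pitch 65, oldest) -> assign | voices=[84 82]
Op 5: note_off(82): free voice 1 | voices=[84 -]
Op 6: note_off(84): free voice 0 | voices=[- -]
Op 7: note_on(63): voice 0 is free -> assigned | voices=[63 -]
Op 8: note_on(79): voice 1 is free -> assigned | voices=[63 79]
Op 9: note_on(76): all voices busy, STEAL voice 0 (pitch 63, oldest) -> assign | voices=[76 79]
Op 10: note_on(89): all voices busy, STEAL voice 1 (pitch 79, oldest) -> assign | voices=[76 89]
Op 11: note_off(76): free voice 0 | voices=[- 89]

Answer: 78 65 63 79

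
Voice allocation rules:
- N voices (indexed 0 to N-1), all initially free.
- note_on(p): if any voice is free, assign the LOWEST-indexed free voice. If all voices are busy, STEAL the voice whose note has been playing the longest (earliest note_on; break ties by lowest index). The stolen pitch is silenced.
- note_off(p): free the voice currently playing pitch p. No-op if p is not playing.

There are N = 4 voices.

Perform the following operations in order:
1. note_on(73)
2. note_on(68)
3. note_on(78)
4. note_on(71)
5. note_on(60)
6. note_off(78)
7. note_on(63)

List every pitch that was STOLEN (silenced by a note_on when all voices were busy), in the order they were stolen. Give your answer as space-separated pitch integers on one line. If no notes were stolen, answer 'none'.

Op 1: note_on(73): voice 0 is free -> assigned | voices=[73 - - -]
Op 2: note_on(68): voice 1 is free -> assigned | voices=[73 68 - -]
Op 3: note_on(78): voice 2 is free -> assigned | voices=[73 68 78 -]
Op 4: note_on(71): voice 3 is free -> assigned | voices=[73 68 78 71]
Op 5: note_on(60): all voices busy, STEAL voice 0 (pitch 73, oldest) -> assign | voices=[60 68 78 71]
Op 6: note_off(78): free voice 2 | voices=[60 68 - 71]
Op 7: note_on(63): voice 2 is free -> assigned | voices=[60 68 63 71]

Answer: 73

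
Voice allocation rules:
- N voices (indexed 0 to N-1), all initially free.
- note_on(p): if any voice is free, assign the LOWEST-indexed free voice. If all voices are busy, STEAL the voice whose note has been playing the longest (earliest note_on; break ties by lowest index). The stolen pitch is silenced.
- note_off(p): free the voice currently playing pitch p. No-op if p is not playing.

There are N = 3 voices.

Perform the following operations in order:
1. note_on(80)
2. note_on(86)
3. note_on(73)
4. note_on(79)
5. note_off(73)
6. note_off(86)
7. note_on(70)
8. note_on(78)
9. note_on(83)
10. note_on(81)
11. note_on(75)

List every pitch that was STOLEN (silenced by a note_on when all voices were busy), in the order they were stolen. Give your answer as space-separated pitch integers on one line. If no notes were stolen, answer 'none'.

Answer: 80 79 70 78

Derivation:
Op 1: note_on(80): voice 0 is free -> assigned | voices=[80 - -]
Op 2: note_on(86): voice 1 is free -> assigned | voices=[80 86 -]
Op 3: note_on(73): voice 2 is free -> assigned | voices=[80 86 73]
Op 4: note_on(79): all voices busy, STEAL voice 0 (pitch 80, oldest) -> assign | voices=[79 86 73]
Op 5: note_off(73): free voice 2 | voices=[79 86 -]
Op 6: note_off(86): free voice 1 | voices=[79 - -]
Op 7: note_on(70): voice 1 is free -> assigned | voices=[79 70 -]
Op 8: note_on(78): voice 2 is free -> assigned | voices=[79 70 78]
Op 9: note_on(83): all voices busy, STEAL voice 0 (pitch 79, oldest) -> assign | voices=[83 70 78]
Op 10: note_on(81): all voices busy, STEAL voice 1 (pitch 70, oldest) -> assign | voices=[83 81 78]
Op 11: note_on(75): all voices busy, STEAL voice 2 (pitch 78, oldest) -> assign | voices=[83 81 75]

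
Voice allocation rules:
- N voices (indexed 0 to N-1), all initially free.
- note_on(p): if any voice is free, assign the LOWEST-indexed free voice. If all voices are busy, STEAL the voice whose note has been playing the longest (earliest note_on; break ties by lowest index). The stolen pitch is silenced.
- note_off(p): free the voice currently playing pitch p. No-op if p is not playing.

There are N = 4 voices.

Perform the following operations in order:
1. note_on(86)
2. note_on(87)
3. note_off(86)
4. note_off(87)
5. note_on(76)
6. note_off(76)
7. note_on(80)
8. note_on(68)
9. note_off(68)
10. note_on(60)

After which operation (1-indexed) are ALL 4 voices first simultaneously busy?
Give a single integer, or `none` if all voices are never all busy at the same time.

Op 1: note_on(86): voice 0 is free -> assigned | voices=[86 - - -]
Op 2: note_on(87): voice 1 is free -> assigned | voices=[86 87 - -]
Op 3: note_off(86): free voice 0 | voices=[- 87 - -]
Op 4: note_off(87): free voice 1 | voices=[- - - -]
Op 5: note_on(76): voice 0 is free -> assigned | voices=[76 - - -]
Op 6: note_off(76): free voice 0 | voices=[- - - -]
Op 7: note_on(80): voice 0 is free -> assigned | voices=[80 - - -]
Op 8: note_on(68): voice 1 is free -> assigned | voices=[80 68 - -]
Op 9: note_off(68): free voice 1 | voices=[80 - - -]
Op 10: note_on(60): voice 1 is free -> assigned | voices=[80 60 - -]

Answer: none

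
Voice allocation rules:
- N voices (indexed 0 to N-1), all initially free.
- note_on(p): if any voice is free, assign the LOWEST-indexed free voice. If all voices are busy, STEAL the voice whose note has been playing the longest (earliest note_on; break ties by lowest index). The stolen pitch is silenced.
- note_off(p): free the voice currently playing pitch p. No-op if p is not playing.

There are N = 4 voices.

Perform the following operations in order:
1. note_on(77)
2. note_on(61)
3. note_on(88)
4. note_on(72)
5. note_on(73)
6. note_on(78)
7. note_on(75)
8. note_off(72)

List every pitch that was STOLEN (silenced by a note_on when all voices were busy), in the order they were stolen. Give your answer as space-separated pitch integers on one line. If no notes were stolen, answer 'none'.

Op 1: note_on(77): voice 0 is free -> assigned | voices=[77 - - -]
Op 2: note_on(61): voice 1 is free -> assigned | voices=[77 61 - -]
Op 3: note_on(88): voice 2 is free -> assigned | voices=[77 61 88 -]
Op 4: note_on(72): voice 3 is free -> assigned | voices=[77 61 88 72]
Op 5: note_on(73): all voices busy, STEAL voice 0 (pitch 77, oldest) -> assign | voices=[73 61 88 72]
Op 6: note_on(78): all voices busy, STEAL voice 1 (pitch 61, oldest) -> assign | voices=[73 78 88 72]
Op 7: note_on(75): all voices busy, STEAL voice 2 (pitch 88, oldest) -> assign | voices=[73 78 75 72]
Op 8: note_off(72): free voice 3 | voices=[73 78 75 -]

Answer: 77 61 88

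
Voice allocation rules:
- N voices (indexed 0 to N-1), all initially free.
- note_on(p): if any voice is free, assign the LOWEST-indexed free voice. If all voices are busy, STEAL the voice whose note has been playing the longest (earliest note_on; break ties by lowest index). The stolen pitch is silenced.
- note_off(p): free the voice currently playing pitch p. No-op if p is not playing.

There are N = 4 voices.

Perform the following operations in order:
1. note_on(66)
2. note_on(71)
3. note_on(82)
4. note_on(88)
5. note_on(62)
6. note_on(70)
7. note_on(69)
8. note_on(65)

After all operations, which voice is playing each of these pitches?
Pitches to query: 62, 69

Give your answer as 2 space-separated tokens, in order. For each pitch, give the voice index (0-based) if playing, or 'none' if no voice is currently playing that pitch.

Op 1: note_on(66): voice 0 is free -> assigned | voices=[66 - - -]
Op 2: note_on(71): voice 1 is free -> assigned | voices=[66 71 - -]
Op 3: note_on(82): voice 2 is free -> assigned | voices=[66 71 82 -]
Op 4: note_on(88): voice 3 is free -> assigned | voices=[66 71 82 88]
Op 5: note_on(62): all voices busy, STEAL voice 0 (pitch 66, oldest) -> assign | voices=[62 71 82 88]
Op 6: note_on(70): all voices busy, STEAL voice 1 (pitch 71, oldest) -> assign | voices=[62 70 82 88]
Op 7: note_on(69): all voices busy, STEAL voice 2 (pitch 82, oldest) -> assign | voices=[62 70 69 88]
Op 8: note_on(65): all voices busy, STEAL voice 3 (pitch 88, oldest) -> assign | voices=[62 70 69 65]

Answer: 0 2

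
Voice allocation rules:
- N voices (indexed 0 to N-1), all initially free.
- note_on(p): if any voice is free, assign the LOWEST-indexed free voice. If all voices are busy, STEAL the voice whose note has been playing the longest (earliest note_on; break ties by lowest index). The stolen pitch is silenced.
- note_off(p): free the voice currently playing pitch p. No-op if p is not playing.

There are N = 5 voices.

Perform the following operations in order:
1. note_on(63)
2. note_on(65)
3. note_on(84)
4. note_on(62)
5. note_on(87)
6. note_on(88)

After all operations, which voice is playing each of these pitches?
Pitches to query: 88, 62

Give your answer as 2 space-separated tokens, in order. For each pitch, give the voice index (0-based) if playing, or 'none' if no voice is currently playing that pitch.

Answer: 0 3

Derivation:
Op 1: note_on(63): voice 0 is free -> assigned | voices=[63 - - - -]
Op 2: note_on(65): voice 1 is free -> assigned | voices=[63 65 - - -]
Op 3: note_on(84): voice 2 is free -> assigned | voices=[63 65 84 - -]
Op 4: note_on(62): voice 3 is free -> assigned | voices=[63 65 84 62 -]
Op 5: note_on(87): voice 4 is free -> assigned | voices=[63 65 84 62 87]
Op 6: note_on(88): all voices busy, STEAL voice 0 (pitch 63, oldest) -> assign | voices=[88 65 84 62 87]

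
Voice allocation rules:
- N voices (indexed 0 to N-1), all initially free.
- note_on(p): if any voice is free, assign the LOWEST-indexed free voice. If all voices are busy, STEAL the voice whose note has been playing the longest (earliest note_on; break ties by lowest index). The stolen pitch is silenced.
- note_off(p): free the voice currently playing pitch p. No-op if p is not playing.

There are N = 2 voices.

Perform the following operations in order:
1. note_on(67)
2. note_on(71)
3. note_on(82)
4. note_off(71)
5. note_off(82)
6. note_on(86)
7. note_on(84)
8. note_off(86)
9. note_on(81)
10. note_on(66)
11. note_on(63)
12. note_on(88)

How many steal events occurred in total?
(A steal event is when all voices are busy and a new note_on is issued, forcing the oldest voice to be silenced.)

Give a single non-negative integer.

Answer: 4

Derivation:
Op 1: note_on(67): voice 0 is free -> assigned | voices=[67 -]
Op 2: note_on(71): voice 1 is free -> assigned | voices=[67 71]
Op 3: note_on(82): all voices busy, STEAL voice 0 (pitch 67, oldest) -> assign | voices=[82 71]
Op 4: note_off(71): free voice 1 | voices=[82 -]
Op 5: note_off(82): free voice 0 | voices=[- -]
Op 6: note_on(86): voice 0 is free -> assigned | voices=[86 -]
Op 7: note_on(84): voice 1 is free -> assigned | voices=[86 84]
Op 8: note_off(86): free voice 0 | voices=[- 84]
Op 9: note_on(81): voice 0 is free -> assigned | voices=[81 84]
Op 10: note_on(66): all voices busy, STEAL voice 1 (pitch 84, oldest) -> assign | voices=[81 66]
Op 11: note_on(63): all voices busy, STEAL voice 0 (pitch 81, oldest) -> assign | voices=[63 66]
Op 12: note_on(88): all voices busy, STEAL voice 1 (pitch 66, oldest) -> assign | voices=[63 88]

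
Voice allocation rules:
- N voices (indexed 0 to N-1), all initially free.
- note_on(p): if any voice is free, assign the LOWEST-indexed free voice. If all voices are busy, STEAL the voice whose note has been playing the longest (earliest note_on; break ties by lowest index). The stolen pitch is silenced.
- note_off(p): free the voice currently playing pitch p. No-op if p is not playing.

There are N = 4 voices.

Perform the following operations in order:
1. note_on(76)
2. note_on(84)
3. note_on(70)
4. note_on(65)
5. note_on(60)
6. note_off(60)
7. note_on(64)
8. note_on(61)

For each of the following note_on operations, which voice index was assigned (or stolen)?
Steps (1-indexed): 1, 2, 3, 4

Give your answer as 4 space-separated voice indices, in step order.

Answer: 0 1 2 3

Derivation:
Op 1: note_on(76): voice 0 is free -> assigned | voices=[76 - - -]
Op 2: note_on(84): voice 1 is free -> assigned | voices=[76 84 - -]
Op 3: note_on(70): voice 2 is free -> assigned | voices=[76 84 70 -]
Op 4: note_on(65): voice 3 is free -> assigned | voices=[76 84 70 65]
Op 5: note_on(60): all voices busy, STEAL voice 0 (pitch 76, oldest) -> assign | voices=[60 84 70 65]
Op 6: note_off(60): free voice 0 | voices=[- 84 70 65]
Op 7: note_on(64): voice 0 is free -> assigned | voices=[64 84 70 65]
Op 8: note_on(61): all voices busy, STEAL voice 1 (pitch 84, oldest) -> assign | voices=[64 61 70 65]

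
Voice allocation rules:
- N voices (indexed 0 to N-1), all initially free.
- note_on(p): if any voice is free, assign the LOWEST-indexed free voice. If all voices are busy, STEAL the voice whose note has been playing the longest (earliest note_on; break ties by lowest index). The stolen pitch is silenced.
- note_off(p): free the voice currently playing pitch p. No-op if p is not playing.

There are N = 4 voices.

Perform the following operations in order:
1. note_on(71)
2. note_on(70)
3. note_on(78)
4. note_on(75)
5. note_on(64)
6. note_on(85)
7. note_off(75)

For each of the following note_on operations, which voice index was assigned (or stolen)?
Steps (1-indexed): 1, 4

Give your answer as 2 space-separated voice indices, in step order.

Answer: 0 3

Derivation:
Op 1: note_on(71): voice 0 is free -> assigned | voices=[71 - - -]
Op 2: note_on(70): voice 1 is free -> assigned | voices=[71 70 - -]
Op 3: note_on(78): voice 2 is free -> assigned | voices=[71 70 78 -]
Op 4: note_on(75): voice 3 is free -> assigned | voices=[71 70 78 75]
Op 5: note_on(64): all voices busy, STEAL voice 0 (pitch 71, oldest) -> assign | voices=[64 70 78 75]
Op 6: note_on(85): all voices busy, STEAL voice 1 (pitch 70, oldest) -> assign | voices=[64 85 78 75]
Op 7: note_off(75): free voice 3 | voices=[64 85 78 -]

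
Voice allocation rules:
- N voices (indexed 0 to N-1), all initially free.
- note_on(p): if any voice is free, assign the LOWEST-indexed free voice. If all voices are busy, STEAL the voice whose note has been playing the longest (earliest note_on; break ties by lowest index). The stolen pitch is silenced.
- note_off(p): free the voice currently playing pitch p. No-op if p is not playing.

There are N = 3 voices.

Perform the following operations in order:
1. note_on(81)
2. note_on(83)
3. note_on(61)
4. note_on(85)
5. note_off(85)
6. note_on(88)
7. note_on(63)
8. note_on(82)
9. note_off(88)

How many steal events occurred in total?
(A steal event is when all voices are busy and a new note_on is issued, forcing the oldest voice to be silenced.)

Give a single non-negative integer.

Answer: 3

Derivation:
Op 1: note_on(81): voice 0 is free -> assigned | voices=[81 - -]
Op 2: note_on(83): voice 1 is free -> assigned | voices=[81 83 -]
Op 3: note_on(61): voice 2 is free -> assigned | voices=[81 83 61]
Op 4: note_on(85): all voices busy, STEAL voice 0 (pitch 81, oldest) -> assign | voices=[85 83 61]
Op 5: note_off(85): free voice 0 | voices=[- 83 61]
Op 6: note_on(88): voice 0 is free -> assigned | voices=[88 83 61]
Op 7: note_on(63): all voices busy, STEAL voice 1 (pitch 83, oldest) -> assign | voices=[88 63 61]
Op 8: note_on(82): all voices busy, STEAL voice 2 (pitch 61, oldest) -> assign | voices=[88 63 82]
Op 9: note_off(88): free voice 0 | voices=[- 63 82]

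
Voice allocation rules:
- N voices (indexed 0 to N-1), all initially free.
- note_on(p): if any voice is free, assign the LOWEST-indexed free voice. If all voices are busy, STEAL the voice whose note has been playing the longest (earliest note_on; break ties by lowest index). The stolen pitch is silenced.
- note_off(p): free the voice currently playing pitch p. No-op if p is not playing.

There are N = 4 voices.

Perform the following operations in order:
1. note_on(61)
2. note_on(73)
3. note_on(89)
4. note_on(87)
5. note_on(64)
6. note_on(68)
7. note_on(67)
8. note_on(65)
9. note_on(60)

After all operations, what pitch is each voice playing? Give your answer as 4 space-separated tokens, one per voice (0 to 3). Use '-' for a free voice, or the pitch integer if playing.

Op 1: note_on(61): voice 0 is free -> assigned | voices=[61 - - -]
Op 2: note_on(73): voice 1 is free -> assigned | voices=[61 73 - -]
Op 3: note_on(89): voice 2 is free -> assigned | voices=[61 73 89 -]
Op 4: note_on(87): voice 3 is free -> assigned | voices=[61 73 89 87]
Op 5: note_on(64): all voices busy, STEAL voice 0 (pitch 61, oldest) -> assign | voices=[64 73 89 87]
Op 6: note_on(68): all voices busy, STEAL voice 1 (pitch 73, oldest) -> assign | voices=[64 68 89 87]
Op 7: note_on(67): all voices busy, STEAL voice 2 (pitch 89, oldest) -> assign | voices=[64 68 67 87]
Op 8: note_on(65): all voices busy, STEAL voice 3 (pitch 87, oldest) -> assign | voices=[64 68 67 65]
Op 9: note_on(60): all voices busy, STEAL voice 0 (pitch 64, oldest) -> assign | voices=[60 68 67 65]

Answer: 60 68 67 65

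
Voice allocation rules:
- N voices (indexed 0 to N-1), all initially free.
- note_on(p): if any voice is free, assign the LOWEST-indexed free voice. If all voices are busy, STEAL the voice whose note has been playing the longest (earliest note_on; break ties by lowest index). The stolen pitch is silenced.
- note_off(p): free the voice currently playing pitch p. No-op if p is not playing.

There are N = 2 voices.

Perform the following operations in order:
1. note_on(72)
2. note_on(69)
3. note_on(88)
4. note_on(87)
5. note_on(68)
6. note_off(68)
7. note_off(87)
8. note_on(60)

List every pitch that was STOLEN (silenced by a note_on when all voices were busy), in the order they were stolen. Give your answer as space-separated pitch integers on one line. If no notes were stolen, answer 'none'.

Answer: 72 69 88

Derivation:
Op 1: note_on(72): voice 0 is free -> assigned | voices=[72 -]
Op 2: note_on(69): voice 1 is free -> assigned | voices=[72 69]
Op 3: note_on(88): all voices busy, STEAL voice 0 (pitch 72, oldest) -> assign | voices=[88 69]
Op 4: note_on(87): all voices busy, STEAL voice 1 (pitch 69, oldest) -> assign | voices=[88 87]
Op 5: note_on(68): all voices busy, STEAL voice 0 (pitch 88, oldest) -> assign | voices=[68 87]
Op 6: note_off(68): free voice 0 | voices=[- 87]
Op 7: note_off(87): free voice 1 | voices=[- -]
Op 8: note_on(60): voice 0 is free -> assigned | voices=[60 -]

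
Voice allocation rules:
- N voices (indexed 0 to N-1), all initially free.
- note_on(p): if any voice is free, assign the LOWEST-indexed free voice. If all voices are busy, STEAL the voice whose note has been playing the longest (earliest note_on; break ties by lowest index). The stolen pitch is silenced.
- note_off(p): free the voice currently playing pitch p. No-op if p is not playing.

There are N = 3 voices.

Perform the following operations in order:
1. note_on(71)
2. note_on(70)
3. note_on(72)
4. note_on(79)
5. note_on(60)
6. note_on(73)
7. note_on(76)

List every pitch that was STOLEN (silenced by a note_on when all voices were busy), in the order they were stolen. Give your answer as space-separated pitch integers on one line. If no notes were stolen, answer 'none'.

Answer: 71 70 72 79

Derivation:
Op 1: note_on(71): voice 0 is free -> assigned | voices=[71 - -]
Op 2: note_on(70): voice 1 is free -> assigned | voices=[71 70 -]
Op 3: note_on(72): voice 2 is free -> assigned | voices=[71 70 72]
Op 4: note_on(79): all voices busy, STEAL voice 0 (pitch 71, oldest) -> assign | voices=[79 70 72]
Op 5: note_on(60): all voices busy, STEAL voice 1 (pitch 70, oldest) -> assign | voices=[79 60 72]
Op 6: note_on(73): all voices busy, STEAL voice 2 (pitch 72, oldest) -> assign | voices=[79 60 73]
Op 7: note_on(76): all voices busy, STEAL voice 0 (pitch 79, oldest) -> assign | voices=[76 60 73]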